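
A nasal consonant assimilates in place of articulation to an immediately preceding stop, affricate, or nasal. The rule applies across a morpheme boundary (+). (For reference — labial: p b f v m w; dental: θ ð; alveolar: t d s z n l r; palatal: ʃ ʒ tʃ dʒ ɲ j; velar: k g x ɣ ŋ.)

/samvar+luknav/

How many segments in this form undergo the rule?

/n/ after /k/ (velar) → [ŋ]
1 segment changes.

1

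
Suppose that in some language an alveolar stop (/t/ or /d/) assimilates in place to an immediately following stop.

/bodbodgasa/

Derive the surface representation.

[bobboggasa]

/d/ before /b/ (labial) → [b]
/d/ before /g/ (velar) → [g]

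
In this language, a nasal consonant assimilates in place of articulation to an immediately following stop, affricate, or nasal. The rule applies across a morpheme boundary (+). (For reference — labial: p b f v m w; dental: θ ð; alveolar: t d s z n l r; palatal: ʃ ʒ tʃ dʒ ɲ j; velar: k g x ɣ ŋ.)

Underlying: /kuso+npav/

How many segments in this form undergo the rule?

1

/n/ before /p/ (labial) → [m]
1 segment changes.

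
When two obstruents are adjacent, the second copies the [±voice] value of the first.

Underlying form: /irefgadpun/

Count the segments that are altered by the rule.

2

/g/ after /f/ (voiceless) → [k]
/p/ after /d/ (voiced) → [b]
2 segments change.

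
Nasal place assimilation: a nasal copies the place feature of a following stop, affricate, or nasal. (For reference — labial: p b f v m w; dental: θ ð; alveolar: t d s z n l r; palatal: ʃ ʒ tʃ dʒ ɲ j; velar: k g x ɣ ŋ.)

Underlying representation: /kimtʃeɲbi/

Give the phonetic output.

/m/ before /tʃ/ (palatal) → [ɲ]
/ɲ/ before /b/ (labial) → [m]

[kiɲtʃembi]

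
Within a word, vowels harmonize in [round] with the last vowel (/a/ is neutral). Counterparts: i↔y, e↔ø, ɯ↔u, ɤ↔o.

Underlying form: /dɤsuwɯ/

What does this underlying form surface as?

[dɤsɯwɯ]

/u/ harmonizes with /ɯ/ ([-round]) → [ɯ]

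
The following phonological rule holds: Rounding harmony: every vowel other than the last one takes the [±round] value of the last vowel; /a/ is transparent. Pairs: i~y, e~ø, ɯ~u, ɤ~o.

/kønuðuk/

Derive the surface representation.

[kønuðuk]

no segment meets the rule's conditions; no change.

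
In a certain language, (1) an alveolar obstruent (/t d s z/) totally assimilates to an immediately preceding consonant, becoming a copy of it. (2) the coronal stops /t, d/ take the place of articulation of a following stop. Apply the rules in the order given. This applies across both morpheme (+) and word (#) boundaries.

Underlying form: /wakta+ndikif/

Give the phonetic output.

[wakka+nnikif]

Rule 1: /t/ after /k/ → [k] (total assimilation)
Rule 1: /d/ after /n/ → [n] (total assimilation)
After rule 1: wakka+nnikif
Rule 2: no segment meets the rule's conditions; no change.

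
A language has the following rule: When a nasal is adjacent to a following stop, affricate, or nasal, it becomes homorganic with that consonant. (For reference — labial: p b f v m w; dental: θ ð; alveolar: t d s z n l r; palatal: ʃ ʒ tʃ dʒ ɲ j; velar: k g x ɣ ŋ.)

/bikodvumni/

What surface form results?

[bikodvunni]

/m/ before /n/ (alveolar) → [n]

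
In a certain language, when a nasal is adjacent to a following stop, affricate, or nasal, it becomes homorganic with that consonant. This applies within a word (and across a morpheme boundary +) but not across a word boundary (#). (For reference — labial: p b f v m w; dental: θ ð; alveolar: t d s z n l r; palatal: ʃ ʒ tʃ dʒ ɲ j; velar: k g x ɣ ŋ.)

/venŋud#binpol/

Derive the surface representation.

/n/ before /ŋ/ (velar) → [ŋ]
/n/ before /p/ (labial) → [m]

[veŋŋud#bimpol]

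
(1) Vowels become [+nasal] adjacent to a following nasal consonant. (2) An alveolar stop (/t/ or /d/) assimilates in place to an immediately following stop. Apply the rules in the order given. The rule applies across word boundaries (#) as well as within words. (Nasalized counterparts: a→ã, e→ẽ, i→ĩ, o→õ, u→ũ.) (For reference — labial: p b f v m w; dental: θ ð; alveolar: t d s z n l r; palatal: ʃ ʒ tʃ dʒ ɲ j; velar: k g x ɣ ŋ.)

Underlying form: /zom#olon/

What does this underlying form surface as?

[zõm#olõn]

Rule 1: /o/ before nasal /m/ → [õ]
Rule 1: /o/ before nasal /n/ → [õ]
After rule 1: zõm#olõn
Rule 2: no segment meets the rule's conditions; no change.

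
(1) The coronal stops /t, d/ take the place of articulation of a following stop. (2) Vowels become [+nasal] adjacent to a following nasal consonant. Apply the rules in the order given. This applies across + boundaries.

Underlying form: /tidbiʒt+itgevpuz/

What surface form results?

Rule 1: /d/ before /b/ (labial) → [b]
Rule 1: /t/ before /g/ (velar) → [k]
After rule 1: tibbiʒt+ikgevpuz
Rule 2: no segment meets the rule's conditions; no change.

[tibbiʒt+ikgevpuz]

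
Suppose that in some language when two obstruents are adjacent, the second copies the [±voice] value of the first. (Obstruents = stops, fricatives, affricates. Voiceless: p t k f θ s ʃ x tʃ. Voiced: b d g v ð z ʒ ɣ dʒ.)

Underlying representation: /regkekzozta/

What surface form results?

[reggeksozda]

/k/ after /g/ (voiced) → [g]
/z/ after /k/ (voiceless) → [s]
/t/ after /z/ (voiced) → [d]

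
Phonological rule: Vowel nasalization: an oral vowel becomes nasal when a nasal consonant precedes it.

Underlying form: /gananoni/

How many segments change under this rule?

/a/ after nasal /n/ → [ã]
/o/ after nasal /n/ → [õ]
/i/ after nasal /n/ → [ĩ]
3 segments change.

3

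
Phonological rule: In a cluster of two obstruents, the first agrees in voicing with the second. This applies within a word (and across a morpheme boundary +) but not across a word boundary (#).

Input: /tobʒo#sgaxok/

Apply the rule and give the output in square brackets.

[tobʒo#zgaxok]

/s/ before /g/ (voiced) → [z]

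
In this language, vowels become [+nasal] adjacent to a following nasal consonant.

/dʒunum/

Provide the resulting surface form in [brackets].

/u/ before nasal /n/ → [ũ]
/u/ before nasal /m/ → [ũ]

[dʒũnũm]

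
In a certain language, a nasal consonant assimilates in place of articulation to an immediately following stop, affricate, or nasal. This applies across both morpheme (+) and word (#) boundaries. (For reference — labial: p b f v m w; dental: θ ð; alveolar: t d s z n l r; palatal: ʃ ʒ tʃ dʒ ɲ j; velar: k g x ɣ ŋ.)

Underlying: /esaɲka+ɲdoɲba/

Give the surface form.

/ɲ/ before /k/ (velar) → [ŋ]
/ɲ/ before /d/ (alveolar) → [n]
/ɲ/ before /b/ (labial) → [m]

[esaŋka+ndomba]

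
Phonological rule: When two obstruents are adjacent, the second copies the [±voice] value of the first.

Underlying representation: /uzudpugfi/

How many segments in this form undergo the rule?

/p/ after /d/ (voiced) → [b]
/f/ after /g/ (voiced) → [v]
2 segments change.

2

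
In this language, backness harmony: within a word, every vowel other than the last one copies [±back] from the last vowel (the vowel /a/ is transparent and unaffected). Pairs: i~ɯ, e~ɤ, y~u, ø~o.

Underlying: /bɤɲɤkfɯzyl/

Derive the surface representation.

/ɤ/ harmonizes with /y/ ([-back]) → [e]
/ɤ/ harmonizes with /y/ ([-back]) → [e]
/ɯ/ harmonizes with /y/ ([-back]) → [i]

[beɲekfizyl]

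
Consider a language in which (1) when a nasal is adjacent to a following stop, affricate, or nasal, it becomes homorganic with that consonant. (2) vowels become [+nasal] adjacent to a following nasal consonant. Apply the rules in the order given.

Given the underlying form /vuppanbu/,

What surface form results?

[vuppãmbu]

Rule 1: /n/ before /b/ (labial) → [m]
After rule 1: vuppambu
Rule 2: /a/ before nasal /m/ → [ã]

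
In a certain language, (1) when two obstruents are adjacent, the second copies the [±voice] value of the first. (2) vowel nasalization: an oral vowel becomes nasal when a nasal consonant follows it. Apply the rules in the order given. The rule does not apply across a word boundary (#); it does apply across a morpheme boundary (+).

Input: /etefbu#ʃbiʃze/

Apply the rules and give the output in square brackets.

[etefpu#ʃpiʃse]

Rule 1: /b/ after /f/ (voiceless) → [p]
Rule 1: /b/ after /ʃ/ (voiceless) → [p]
Rule 1: /z/ after /ʃ/ (voiceless) → [s]
After rule 1: etefpu#ʃpiʃse
Rule 2: no segment meets the rule's conditions; no change.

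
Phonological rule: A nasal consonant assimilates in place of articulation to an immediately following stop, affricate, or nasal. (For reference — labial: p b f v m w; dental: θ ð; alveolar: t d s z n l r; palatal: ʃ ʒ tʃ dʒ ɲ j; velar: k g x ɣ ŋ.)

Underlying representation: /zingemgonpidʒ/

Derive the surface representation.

[ziŋgeŋgompidʒ]

/n/ before /g/ (velar) → [ŋ]
/m/ before /g/ (velar) → [ŋ]
/n/ before /p/ (labial) → [m]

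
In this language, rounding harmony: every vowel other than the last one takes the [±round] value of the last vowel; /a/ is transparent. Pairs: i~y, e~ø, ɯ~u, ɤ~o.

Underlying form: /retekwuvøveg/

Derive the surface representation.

/u/ harmonizes with /e/ ([-round]) → [ɯ]
/ø/ harmonizes with /e/ ([-round]) → [e]

[retekwɯveveg]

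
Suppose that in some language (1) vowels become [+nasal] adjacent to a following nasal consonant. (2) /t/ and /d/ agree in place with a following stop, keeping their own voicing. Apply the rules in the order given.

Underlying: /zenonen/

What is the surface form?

Rule 1: /e/ before nasal /n/ → [ẽ]
Rule 1: /o/ before nasal /n/ → [õ]
Rule 1: /e/ before nasal /n/ → [ẽ]
After rule 1: zẽnõnẽn
Rule 2: no segment meets the rule's conditions; no change.

[zẽnõnẽn]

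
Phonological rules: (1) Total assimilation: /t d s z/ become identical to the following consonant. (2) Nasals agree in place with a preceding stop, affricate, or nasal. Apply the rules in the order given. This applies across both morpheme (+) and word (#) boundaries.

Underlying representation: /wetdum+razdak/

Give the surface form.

[weddum+raddak]

Rule 1: /t/ before /d/ → [d] (total assimilation)
Rule 1: /z/ before /d/ → [d] (total assimilation)
After rule 1: weddum+raddak
Rule 2: no segment meets the rule's conditions; no change.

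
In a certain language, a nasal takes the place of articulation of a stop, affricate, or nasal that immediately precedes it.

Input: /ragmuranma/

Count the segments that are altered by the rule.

2

/m/ after /g/ (velar) → [ŋ]
/m/ after /n/ (alveolar) → [n]
2 segments change.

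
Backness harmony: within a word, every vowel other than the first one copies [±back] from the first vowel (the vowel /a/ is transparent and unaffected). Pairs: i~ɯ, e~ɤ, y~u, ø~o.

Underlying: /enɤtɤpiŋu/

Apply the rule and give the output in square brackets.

/ɤ/ harmonizes with /e/ ([-back]) → [e]
/ɤ/ harmonizes with /e/ ([-back]) → [e]
/u/ harmonizes with /e/ ([-back]) → [y]

[enetepiŋy]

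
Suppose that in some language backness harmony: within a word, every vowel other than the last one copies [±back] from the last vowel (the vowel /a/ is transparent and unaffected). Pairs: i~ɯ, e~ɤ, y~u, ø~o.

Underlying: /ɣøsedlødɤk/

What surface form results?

/ø/ harmonizes with /ɤ/ ([+back]) → [o]
/e/ harmonizes with /ɤ/ ([+back]) → [ɤ]
/ø/ harmonizes with /ɤ/ ([+back]) → [o]

[ɣosɤdlodɤk]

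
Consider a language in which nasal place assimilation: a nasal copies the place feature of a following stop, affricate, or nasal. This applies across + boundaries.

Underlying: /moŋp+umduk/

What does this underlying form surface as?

[momp+unduk]

/ŋ/ before /p/ (labial) → [m]
/m/ before /d/ (alveolar) → [n]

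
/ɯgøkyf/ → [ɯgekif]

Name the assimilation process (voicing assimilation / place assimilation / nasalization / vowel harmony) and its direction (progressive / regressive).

vowel harmony, progressive

/ø/→[e] /y/→[i].
Vowels agree with the first vowel, so the harmony is progressive.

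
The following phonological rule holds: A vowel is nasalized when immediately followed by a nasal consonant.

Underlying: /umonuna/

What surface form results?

[ũmõnũna]

/u/ before nasal /m/ → [ũ]
/o/ before nasal /n/ → [õ]
/u/ before nasal /n/ → [ũ]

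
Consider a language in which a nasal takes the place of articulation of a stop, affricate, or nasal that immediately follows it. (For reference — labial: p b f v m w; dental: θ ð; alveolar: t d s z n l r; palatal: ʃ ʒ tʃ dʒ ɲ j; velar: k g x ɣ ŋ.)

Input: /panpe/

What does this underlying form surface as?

/n/ before /p/ (labial) → [m]

[pampe]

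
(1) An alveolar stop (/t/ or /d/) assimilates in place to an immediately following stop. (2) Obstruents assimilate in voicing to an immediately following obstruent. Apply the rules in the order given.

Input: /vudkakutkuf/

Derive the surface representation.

Rule 1: /d/ before /k/ (velar) → [g]
Rule 1: /t/ before /k/ (velar) → [k]
After rule 1: vugkakukkuf
Rule 2: /g/ before /k/ (voiceless) → [k]

[vukkakukkuf]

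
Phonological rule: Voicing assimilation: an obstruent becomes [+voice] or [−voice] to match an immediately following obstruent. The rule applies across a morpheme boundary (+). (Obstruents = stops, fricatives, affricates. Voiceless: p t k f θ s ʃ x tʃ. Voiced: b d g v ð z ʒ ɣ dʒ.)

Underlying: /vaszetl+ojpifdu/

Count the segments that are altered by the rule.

/s/ before /z/ (voiced) → [z]
/f/ before /d/ (voiced) → [v]
2 segments change.

2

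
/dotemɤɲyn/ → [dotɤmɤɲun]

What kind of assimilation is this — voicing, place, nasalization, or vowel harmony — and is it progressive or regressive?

/e/→[ɤ] /y/→[u].
Vowels agree with the first vowel, so the harmony is progressive.

vowel harmony, progressive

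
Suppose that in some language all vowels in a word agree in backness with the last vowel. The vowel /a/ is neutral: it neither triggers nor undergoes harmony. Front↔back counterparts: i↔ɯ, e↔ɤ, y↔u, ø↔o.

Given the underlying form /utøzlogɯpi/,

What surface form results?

/u/ harmonizes with /i/ ([-back]) → [y]
/o/ harmonizes with /i/ ([-back]) → [ø]
/ɯ/ harmonizes with /i/ ([-back]) → [i]

[ytøzløgipi]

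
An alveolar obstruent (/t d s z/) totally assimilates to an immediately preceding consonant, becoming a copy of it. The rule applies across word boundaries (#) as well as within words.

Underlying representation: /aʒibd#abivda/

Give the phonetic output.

[aʒibb#abivva]

/d/ after /b/ → [b] (total assimilation)
/d/ after /v/ → [v] (total assimilation)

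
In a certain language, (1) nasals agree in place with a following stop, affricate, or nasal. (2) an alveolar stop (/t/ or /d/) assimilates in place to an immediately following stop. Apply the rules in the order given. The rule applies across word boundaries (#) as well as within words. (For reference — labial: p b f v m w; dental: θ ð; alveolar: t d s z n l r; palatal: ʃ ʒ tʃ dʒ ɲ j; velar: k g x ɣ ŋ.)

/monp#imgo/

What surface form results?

[momp#iŋgo]

Rule 1: /n/ before /p/ (labial) → [m]
Rule 1: /m/ before /g/ (velar) → [ŋ]
After rule 1: momp#iŋgo
Rule 2: no segment meets the rule's conditions; no change.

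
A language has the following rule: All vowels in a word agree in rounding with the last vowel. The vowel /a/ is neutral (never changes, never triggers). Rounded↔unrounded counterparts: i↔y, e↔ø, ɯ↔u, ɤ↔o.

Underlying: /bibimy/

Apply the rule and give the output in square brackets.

/i/ harmonizes with /y/ ([+round]) → [y]
/i/ harmonizes with /y/ ([+round]) → [y]

[bybymy]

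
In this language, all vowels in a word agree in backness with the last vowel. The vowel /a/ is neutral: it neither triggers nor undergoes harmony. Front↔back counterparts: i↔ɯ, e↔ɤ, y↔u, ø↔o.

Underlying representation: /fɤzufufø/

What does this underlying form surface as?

/ɤ/ harmonizes with /ø/ ([-back]) → [e]
/u/ harmonizes with /ø/ ([-back]) → [y]
/u/ harmonizes with /ø/ ([-back]) → [y]

[fezyfyfø]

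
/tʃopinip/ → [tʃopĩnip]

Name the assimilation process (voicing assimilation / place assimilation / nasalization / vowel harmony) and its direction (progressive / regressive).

/i/→[ĩ].
Each target copies a feature from the following segment, so the direction is regressive.

nasalization, regressive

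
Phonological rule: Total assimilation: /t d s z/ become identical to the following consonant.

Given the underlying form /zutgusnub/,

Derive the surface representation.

/t/ before /g/ → [g] (total assimilation)
/s/ before /n/ → [n] (total assimilation)

[zuggunnub]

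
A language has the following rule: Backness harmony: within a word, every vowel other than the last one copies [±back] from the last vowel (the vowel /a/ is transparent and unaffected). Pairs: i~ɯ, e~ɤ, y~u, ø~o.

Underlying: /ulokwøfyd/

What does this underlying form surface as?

/u/ harmonizes with /y/ ([-back]) → [y]
/o/ harmonizes with /y/ ([-back]) → [ø]

[yløkwøfyd]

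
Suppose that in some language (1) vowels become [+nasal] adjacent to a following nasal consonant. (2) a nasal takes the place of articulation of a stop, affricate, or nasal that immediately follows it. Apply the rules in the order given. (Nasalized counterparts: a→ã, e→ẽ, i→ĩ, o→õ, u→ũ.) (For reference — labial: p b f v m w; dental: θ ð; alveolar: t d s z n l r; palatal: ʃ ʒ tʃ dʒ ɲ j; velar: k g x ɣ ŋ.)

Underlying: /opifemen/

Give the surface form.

[opifẽmẽn]

Rule 1: /e/ before nasal /m/ → [ẽ]
Rule 1: /e/ before nasal /n/ → [ẽ]
After rule 1: opifẽmẽn
Rule 2: no segment meets the rule's conditions; no change.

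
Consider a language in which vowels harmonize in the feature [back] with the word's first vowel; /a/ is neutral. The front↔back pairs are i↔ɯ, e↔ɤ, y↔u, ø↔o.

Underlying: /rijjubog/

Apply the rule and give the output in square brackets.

/u/ harmonizes with /i/ ([-back]) → [y]
/o/ harmonizes with /i/ ([-back]) → [ø]

[rijjybøg]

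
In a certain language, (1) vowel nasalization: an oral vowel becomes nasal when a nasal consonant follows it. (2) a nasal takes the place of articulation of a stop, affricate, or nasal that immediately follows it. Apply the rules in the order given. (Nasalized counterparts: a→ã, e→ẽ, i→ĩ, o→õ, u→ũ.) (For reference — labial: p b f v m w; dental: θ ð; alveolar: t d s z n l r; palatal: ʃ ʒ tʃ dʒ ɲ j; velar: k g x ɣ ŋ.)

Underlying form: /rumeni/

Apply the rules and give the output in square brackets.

Rule 1: /u/ before nasal /m/ → [ũ]
Rule 1: /e/ before nasal /n/ → [ẽ]
After rule 1: rũmẽni
Rule 2: no segment meets the rule's conditions; no change.

[rũmẽni]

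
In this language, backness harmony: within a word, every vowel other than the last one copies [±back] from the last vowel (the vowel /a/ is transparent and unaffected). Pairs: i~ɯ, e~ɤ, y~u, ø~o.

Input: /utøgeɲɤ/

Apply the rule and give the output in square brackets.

[utogɤɲɤ]

/ø/ harmonizes with /ɤ/ ([+back]) → [o]
/e/ harmonizes with /ɤ/ ([+back]) → [ɤ]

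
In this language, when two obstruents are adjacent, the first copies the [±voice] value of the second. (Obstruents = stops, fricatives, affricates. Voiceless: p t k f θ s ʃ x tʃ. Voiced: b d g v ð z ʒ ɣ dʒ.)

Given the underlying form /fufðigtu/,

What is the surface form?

[fuvðiktu]

/f/ before /ð/ (voiced) → [v]
/g/ before /t/ (voiceless) → [k]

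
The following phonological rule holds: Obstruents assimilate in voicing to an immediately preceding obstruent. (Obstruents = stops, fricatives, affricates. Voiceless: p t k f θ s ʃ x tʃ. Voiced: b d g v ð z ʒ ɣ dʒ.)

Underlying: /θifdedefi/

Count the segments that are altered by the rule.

1

/d/ after /f/ (voiceless) → [t]
1 segment changes.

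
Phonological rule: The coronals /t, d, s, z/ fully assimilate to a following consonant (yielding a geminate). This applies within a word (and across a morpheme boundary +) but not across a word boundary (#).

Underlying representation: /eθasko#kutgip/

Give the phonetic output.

[eθakko#kuggip]

/s/ before /k/ → [k] (total assimilation)
/t/ before /g/ → [g] (total assimilation)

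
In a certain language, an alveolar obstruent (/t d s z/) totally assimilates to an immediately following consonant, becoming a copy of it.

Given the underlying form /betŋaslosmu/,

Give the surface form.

[beŋŋallommu]

/t/ before /ŋ/ → [ŋ] (total assimilation)
/s/ before /l/ → [l] (total assimilation)
/s/ before /m/ → [m] (total assimilation)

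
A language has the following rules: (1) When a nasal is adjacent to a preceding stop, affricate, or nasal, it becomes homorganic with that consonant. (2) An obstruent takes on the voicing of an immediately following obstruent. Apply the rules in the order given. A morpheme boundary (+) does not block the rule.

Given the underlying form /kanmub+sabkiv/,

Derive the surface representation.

Rule 1: /m/ after /n/ (alveolar) → [n]
After rule 1: kannub+sabkiv
Rule 2: /b/ before /s/ (voiceless) → [p]
Rule 2: /b/ before /k/ (voiceless) → [p]

[kannup+sapkiv]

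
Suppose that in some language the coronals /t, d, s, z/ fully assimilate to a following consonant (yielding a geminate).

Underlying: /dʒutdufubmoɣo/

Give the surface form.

/t/ before /d/ → [d] (total assimilation)

[dʒuddufubmoɣo]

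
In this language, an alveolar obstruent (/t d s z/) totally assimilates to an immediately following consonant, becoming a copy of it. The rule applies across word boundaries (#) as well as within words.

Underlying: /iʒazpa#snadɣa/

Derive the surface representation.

/z/ before /p/ → [p] (total assimilation)
/s/ before /n/ → [n] (total assimilation)
/d/ before /ɣ/ → [ɣ] (total assimilation)

[iʒappa#nnaɣɣa]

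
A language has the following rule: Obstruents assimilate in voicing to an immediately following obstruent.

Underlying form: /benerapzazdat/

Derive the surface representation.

/p/ before /z/ (voiced) → [b]

[benerabzazdat]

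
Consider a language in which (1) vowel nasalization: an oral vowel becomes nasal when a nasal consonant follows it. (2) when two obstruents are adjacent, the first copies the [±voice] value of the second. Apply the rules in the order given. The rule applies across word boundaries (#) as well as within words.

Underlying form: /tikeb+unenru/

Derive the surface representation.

Rule 1: /u/ before nasal /n/ → [ũ]
Rule 1: /e/ before nasal /n/ → [ẽ]
After rule 1: tikeb+ũnẽnru
Rule 2: no segment meets the rule's conditions; no change.

[tikeb+ũnẽnru]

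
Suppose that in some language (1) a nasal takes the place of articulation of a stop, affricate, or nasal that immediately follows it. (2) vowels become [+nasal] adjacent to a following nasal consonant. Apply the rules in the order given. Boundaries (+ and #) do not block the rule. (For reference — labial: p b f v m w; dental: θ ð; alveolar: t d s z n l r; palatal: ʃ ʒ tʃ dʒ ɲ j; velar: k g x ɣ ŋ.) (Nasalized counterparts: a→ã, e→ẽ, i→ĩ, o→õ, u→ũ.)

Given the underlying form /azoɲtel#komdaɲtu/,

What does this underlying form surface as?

[azõntel#kõndãntu]

Rule 1: /ɲ/ before /t/ (alveolar) → [n]
Rule 1: /m/ before /d/ (alveolar) → [n]
Rule 1: /ɲ/ before /t/ (alveolar) → [n]
After rule 1: azontel#kondantu
Rule 2: /o/ before nasal /n/ → [õ]
Rule 2: /o/ before nasal /n/ → [õ]
Rule 2: /a/ before nasal /n/ → [ã]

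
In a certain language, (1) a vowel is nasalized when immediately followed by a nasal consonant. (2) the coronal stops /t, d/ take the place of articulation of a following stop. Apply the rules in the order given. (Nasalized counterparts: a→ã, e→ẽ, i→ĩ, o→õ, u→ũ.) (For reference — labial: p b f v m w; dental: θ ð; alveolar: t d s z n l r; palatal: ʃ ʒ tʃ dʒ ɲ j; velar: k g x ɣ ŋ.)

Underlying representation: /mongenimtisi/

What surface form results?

[mõngẽnĩmtisi]

Rule 1: /o/ before nasal /n/ → [õ]
Rule 1: /e/ before nasal /n/ → [ẽ]
Rule 1: /i/ before nasal /m/ → [ĩ]
After rule 1: mõngẽnĩmtisi
Rule 2: no segment meets the rule's conditions; no change.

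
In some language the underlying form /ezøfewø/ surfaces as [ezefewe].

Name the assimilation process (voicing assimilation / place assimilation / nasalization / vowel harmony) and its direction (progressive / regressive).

vowel harmony, progressive

/ø/→[e] /ø/→[e].
Vowels agree with the first vowel, so the harmony is progressive.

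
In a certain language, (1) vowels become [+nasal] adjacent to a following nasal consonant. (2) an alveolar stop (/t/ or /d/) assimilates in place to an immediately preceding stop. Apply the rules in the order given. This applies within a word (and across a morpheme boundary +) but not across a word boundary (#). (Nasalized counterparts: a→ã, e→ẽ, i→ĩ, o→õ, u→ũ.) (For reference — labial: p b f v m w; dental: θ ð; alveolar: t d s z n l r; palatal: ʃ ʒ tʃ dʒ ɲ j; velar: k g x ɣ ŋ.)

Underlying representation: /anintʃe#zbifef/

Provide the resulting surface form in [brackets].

[ãnĩntʃe#zbifef]

Rule 1: /a/ before nasal /n/ → [ã]
Rule 1: /i/ before nasal /n/ → [ĩ]
After rule 1: ãnĩntʃe#zbifef
Rule 2: no segment meets the rule's conditions; no change.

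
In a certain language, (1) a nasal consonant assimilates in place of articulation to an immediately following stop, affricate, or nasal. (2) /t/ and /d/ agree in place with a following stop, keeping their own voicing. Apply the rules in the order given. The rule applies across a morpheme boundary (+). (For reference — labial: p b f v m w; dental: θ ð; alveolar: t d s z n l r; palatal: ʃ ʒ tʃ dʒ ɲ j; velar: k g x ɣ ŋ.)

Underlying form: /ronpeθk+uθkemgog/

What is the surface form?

Rule 1: /n/ before /p/ (labial) → [m]
Rule 1: /m/ before /g/ (velar) → [ŋ]
After rule 1: rompeθk+uθkeŋgog
Rule 2: no segment meets the rule's conditions; no change.

[rompeθk+uθkeŋgog]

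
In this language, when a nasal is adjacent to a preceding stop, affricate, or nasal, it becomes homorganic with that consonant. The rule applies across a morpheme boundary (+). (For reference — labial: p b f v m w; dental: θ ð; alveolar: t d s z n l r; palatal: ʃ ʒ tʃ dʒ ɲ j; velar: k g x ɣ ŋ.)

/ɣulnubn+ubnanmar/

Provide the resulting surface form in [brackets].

[ɣulnubm+ubmannar]

/n/ after /b/ (labial) → [m]
/n/ after /b/ (labial) → [m]
/m/ after /n/ (alveolar) → [n]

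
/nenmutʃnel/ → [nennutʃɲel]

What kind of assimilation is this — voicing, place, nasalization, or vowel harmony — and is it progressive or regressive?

place assimilation, progressive

/m/→[n] /n/→[ɲ].
Each target copies a feature from the preceding segment, so the direction is progressive.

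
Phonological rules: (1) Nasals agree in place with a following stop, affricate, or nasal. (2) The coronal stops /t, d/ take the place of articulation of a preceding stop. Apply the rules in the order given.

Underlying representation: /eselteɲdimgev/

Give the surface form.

[eseltendiŋgev]

Rule 1: /ɲ/ before /d/ (alveolar) → [n]
Rule 1: /m/ before /g/ (velar) → [ŋ]
After rule 1: eseltendiŋgev
Rule 2: no segment meets the rule's conditions; no change.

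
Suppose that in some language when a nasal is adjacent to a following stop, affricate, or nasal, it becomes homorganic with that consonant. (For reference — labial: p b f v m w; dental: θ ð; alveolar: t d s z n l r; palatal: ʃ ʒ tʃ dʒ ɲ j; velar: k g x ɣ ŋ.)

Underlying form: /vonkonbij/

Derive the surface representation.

[voŋkombij]

/n/ before /k/ (velar) → [ŋ]
/n/ before /b/ (labial) → [m]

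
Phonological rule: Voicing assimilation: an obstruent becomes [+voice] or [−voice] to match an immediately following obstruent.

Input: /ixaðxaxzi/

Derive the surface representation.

[ixaθxaɣzi]

/ð/ before /x/ (voiceless) → [θ]
/x/ before /z/ (voiced) → [ɣ]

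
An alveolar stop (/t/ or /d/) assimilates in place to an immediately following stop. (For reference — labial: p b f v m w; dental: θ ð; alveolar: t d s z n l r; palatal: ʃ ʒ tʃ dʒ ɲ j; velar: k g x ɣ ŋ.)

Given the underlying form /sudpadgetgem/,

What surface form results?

[subpaggekgem]

/d/ before /p/ (labial) → [b]
/d/ before /g/ (velar) → [g]
/t/ before /g/ (velar) → [k]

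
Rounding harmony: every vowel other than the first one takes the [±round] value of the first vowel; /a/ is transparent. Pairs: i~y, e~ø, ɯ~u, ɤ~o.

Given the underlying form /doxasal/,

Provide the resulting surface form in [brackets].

no segment meets the rule's conditions; no change.

[doxasal]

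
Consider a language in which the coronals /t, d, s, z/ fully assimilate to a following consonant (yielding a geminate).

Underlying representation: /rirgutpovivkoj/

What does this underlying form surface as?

/t/ before /p/ → [p] (total assimilation)

[rirguppovivkoj]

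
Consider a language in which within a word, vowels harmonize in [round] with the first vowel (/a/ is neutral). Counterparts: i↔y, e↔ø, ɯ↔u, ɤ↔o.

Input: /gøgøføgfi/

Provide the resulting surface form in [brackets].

/i/ harmonizes with /ø/ ([+round]) → [y]

[gøgøføgfy]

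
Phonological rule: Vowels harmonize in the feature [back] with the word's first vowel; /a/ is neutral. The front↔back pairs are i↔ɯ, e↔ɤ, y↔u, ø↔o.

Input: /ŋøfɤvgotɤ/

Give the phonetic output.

/ɤ/ harmonizes with /ø/ ([-back]) → [e]
/o/ harmonizes with /ø/ ([-back]) → [ø]
/ɤ/ harmonizes with /ø/ ([-back]) → [e]

[ŋøfevgøte]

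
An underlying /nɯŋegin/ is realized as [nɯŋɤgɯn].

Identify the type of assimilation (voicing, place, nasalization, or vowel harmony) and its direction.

/e/→[ɤ] /i/→[ɯ].
Vowels agree with the first vowel, so the harmony is progressive.

vowel harmony, progressive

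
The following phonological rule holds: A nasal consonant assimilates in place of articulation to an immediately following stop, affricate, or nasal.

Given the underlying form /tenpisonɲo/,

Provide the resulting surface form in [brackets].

/n/ before /p/ (labial) → [m]
/n/ before /ɲ/ (palatal) → [ɲ]

[tempisoɲɲo]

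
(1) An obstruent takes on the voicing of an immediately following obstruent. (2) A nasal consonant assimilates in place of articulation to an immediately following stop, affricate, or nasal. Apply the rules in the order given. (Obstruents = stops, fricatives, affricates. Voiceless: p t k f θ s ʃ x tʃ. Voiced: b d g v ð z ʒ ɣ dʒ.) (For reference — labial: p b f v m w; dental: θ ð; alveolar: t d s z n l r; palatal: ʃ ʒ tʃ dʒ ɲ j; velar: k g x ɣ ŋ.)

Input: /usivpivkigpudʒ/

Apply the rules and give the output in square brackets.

Rule 1: /v/ before /p/ (voiceless) → [f]
Rule 1: /v/ before /k/ (voiceless) → [f]
Rule 1: /g/ before /p/ (voiceless) → [k]
After rule 1: usifpifkikpudʒ
Rule 2: no segment meets the rule's conditions; no change.

[usifpifkikpudʒ]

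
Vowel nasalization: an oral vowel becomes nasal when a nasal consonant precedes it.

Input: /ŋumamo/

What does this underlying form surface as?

[ŋũmãmõ]

/u/ after nasal /ŋ/ → [ũ]
/a/ after nasal /m/ → [ã]
/o/ after nasal /m/ → [õ]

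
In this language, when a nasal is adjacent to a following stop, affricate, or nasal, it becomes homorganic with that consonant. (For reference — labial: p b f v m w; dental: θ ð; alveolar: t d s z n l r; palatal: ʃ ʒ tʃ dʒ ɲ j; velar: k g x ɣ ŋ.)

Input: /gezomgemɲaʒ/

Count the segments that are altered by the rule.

2

/m/ before /g/ (velar) → [ŋ]
/m/ before /ɲ/ (palatal) → [ɲ]
2 segments change.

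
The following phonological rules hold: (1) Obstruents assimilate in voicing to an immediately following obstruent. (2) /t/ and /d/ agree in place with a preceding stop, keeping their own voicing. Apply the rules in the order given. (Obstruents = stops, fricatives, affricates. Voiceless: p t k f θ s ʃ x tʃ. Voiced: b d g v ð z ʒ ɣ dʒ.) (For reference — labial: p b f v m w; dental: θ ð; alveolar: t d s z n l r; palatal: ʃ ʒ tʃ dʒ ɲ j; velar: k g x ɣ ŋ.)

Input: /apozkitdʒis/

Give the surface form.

[aposkiddʒis]

Rule 1: /z/ before /k/ (voiceless) → [s]
Rule 1: /t/ before /dʒ/ (voiced) → [d]
After rule 1: aposkiddʒis
Rule 2: no segment meets the rule's conditions; no change.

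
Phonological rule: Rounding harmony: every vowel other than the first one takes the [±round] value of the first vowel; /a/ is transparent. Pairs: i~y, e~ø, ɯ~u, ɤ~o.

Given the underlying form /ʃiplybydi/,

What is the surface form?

/y/ harmonizes with /i/ ([-round]) → [i]
/y/ harmonizes with /i/ ([-round]) → [i]

[ʃiplibidi]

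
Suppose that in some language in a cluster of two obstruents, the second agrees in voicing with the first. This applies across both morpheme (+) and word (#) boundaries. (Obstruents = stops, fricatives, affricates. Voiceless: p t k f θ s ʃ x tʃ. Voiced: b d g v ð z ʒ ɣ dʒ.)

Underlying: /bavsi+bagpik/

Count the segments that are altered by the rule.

2

/s/ after /v/ (voiced) → [z]
/p/ after /g/ (voiced) → [b]
2 segments change.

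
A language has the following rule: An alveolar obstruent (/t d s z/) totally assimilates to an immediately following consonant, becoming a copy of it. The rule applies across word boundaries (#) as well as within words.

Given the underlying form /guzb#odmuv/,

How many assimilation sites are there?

/z/ before /b/ → [b] (total assimilation)
/d/ before /m/ → [m] (total assimilation)
2 segments change.

2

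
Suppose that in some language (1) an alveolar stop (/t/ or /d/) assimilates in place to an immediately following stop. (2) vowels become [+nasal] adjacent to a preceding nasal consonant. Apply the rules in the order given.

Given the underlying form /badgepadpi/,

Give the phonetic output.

[baggepabpi]

Rule 1: /d/ before /g/ (velar) → [g]
Rule 1: /d/ before /p/ (labial) → [b]
After rule 1: baggepabpi
Rule 2: no segment meets the rule's conditions; no change.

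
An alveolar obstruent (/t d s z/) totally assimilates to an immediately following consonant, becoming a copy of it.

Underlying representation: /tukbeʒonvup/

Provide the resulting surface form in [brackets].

[tukbeʒonvup]

no segment meets the rule's conditions; no change.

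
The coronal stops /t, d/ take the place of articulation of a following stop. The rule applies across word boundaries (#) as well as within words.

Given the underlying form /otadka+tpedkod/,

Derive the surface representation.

/d/ before /k/ (velar) → [g]
/t/ before /p/ (labial) → [p]
/d/ before /k/ (velar) → [g]

[otagka+ppegkod]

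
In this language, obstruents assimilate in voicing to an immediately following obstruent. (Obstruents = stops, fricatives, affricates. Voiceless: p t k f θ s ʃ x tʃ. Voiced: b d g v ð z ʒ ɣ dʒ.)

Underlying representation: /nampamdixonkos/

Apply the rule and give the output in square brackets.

[nampamdixonkos]

no segment meets the rule's conditions; no change.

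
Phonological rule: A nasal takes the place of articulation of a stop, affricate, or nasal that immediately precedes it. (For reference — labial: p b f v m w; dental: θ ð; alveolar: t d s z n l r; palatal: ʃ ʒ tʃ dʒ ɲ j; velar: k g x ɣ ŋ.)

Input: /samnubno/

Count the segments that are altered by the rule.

2

/n/ after /m/ (labial) → [m]
/n/ after /b/ (labial) → [m]
2 segments change.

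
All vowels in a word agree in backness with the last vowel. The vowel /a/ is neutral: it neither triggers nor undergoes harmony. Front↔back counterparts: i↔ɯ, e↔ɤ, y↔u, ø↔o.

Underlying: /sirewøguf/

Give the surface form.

/i/ harmonizes with /u/ ([+back]) → [ɯ]
/e/ harmonizes with /u/ ([+back]) → [ɤ]
/ø/ harmonizes with /u/ ([+back]) → [o]

[sɯrɤwoguf]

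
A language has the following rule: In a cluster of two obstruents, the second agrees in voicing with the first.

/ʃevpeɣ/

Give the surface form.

[ʃevbeɣ]

/p/ after /v/ (voiced) → [b]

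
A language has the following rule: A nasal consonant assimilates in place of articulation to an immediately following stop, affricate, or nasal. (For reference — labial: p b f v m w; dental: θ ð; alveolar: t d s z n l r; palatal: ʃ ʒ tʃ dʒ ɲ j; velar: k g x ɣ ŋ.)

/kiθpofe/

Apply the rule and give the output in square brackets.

[kiθpofe]

no segment meets the rule's conditions; no change.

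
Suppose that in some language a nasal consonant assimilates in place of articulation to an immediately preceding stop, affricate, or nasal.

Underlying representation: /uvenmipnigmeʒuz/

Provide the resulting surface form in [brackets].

/m/ after /n/ (alveolar) → [n]
/n/ after /p/ (labial) → [m]
/m/ after /g/ (velar) → [ŋ]

[uvennipmigŋeʒuz]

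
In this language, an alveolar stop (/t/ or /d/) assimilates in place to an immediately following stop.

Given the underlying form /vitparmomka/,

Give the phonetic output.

[vipparmomka]

/t/ before /p/ (labial) → [p]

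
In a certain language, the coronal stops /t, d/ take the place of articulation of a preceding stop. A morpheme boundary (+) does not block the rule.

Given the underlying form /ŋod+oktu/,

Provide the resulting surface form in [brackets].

/t/ after /k/ (velar) → [k]

[ŋod+okku]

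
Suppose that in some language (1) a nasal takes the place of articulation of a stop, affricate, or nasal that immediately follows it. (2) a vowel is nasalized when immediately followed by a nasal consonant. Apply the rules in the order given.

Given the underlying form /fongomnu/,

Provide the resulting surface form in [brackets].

[fõŋgõnnu]

Rule 1: /n/ before /g/ (velar) → [ŋ]
Rule 1: /m/ before /n/ (alveolar) → [n]
After rule 1: foŋgonnu
Rule 2: /o/ before nasal /ŋ/ → [õ]
Rule 2: /o/ before nasal /n/ → [õ]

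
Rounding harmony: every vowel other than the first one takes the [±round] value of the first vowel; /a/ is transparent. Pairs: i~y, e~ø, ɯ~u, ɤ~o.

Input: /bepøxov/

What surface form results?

/ø/ harmonizes with /e/ ([-round]) → [e]
/o/ harmonizes with /e/ ([-round]) → [ɤ]

[bepexɤv]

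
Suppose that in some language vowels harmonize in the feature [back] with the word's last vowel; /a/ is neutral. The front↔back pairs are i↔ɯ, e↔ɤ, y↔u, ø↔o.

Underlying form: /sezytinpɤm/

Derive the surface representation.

/e/ harmonizes with /ɤ/ ([+back]) → [ɤ]
/y/ harmonizes with /ɤ/ ([+back]) → [u]
/i/ harmonizes with /ɤ/ ([+back]) → [ɯ]

[sɤzutɯnpɤm]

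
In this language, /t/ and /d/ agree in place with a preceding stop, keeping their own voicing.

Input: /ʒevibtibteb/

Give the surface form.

[ʒevibpibpeb]

/t/ after /b/ (labial) → [p]
/t/ after /b/ (labial) → [p]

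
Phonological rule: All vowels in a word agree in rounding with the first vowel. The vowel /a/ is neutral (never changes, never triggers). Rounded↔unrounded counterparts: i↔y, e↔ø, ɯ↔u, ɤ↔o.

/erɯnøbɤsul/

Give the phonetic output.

/ø/ harmonizes with /e/ ([-round]) → [e]
/u/ harmonizes with /e/ ([-round]) → [ɯ]

[erɯnebɤsɯl]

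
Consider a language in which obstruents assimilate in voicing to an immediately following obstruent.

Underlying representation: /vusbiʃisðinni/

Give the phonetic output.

/s/ before /b/ (voiced) → [z]
/s/ before /ð/ (voiced) → [z]

[vuzbiʃizðinni]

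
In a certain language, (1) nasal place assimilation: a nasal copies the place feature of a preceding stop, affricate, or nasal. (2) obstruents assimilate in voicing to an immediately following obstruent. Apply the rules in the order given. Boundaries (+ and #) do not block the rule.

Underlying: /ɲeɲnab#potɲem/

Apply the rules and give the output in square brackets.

Rule 1: /n/ after /ɲ/ (palatal) → [ɲ]
Rule 1: /ɲ/ after /t/ (alveolar) → [n]
After rule 1: ɲeɲɲab#potnem
Rule 2: /b/ before /p/ (voiceless) → [p]

[ɲeɲɲap#potnem]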